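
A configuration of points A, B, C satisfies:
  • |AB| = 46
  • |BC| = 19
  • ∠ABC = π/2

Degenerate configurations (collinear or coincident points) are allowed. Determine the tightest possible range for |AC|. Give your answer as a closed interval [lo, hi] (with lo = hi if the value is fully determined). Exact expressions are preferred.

|AB| ∈ {46}
|BC| ∈ {19}
|AC| ∈ {√(2477)}

|AC| = √(2477)  (≈ 49.7695)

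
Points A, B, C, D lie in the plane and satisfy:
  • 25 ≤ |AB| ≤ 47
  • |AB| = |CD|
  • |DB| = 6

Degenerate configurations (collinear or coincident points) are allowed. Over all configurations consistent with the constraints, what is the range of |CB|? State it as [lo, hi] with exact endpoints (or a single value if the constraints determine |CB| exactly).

|AB| ∈ [25, 47]
|BD| ∈ {6}
|CD| ∈ [25, 47]
|AD| ∈ [19, 53]
|BC| ∈ [19, 53]
|AC| ∈ [0, 100]

|CB| ∈ [19, 53]  (≈ [19.0000, 53.0000])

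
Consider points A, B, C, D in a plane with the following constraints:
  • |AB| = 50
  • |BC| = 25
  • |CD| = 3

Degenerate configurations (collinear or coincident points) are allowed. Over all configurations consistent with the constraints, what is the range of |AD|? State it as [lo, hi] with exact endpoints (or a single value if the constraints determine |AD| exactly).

|AD| ∈ [22, 78]  (≈ [22.0000, 78.0000])

|AB| ∈ {50}
|BC| ∈ {25}
|CD| ∈ {3}
|AC| ∈ [25, 75]
|BD| ∈ [22, 28]
|AD| ∈ [22, 78]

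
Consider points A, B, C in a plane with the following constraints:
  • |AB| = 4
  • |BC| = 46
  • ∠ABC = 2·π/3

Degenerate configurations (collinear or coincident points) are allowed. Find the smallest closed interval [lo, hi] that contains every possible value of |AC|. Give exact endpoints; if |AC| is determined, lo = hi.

|AC| = 2·√(579)  (≈ 48.1248)

|AB| ∈ {4}
|BC| ∈ {46}
|AC| ∈ {2·√(579)}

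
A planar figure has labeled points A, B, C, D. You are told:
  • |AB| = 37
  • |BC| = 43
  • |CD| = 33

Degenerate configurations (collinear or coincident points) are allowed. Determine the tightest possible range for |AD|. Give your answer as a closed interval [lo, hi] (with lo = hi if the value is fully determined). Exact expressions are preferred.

|AD| ∈ [0, 113]  (≈ [0.0000, 113.0000])

|AB| ∈ {37}
|BC| ∈ {43}
|CD| ∈ {33}
|AC| ∈ [6, 80]
|BD| ∈ [10, 76]
|AD| ∈ [0, 113]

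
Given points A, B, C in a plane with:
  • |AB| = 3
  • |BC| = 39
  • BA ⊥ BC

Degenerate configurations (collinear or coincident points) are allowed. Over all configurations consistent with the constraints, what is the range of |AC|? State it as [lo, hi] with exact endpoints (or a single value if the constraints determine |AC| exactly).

|AB| ∈ {3}
|BC| ∈ {39}
|AC| ∈ {3·√(170)}

|AC| = 3·√(170)  (≈ 39.1152)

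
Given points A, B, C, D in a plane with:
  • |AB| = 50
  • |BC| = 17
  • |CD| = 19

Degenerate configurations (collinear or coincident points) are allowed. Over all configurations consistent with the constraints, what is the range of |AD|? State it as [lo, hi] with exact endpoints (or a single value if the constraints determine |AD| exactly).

|AD| ∈ [14, 86]  (≈ [14.0000, 86.0000])

|AB| ∈ {50}
|BC| ∈ {17}
|CD| ∈ {19}
|AC| ∈ [33, 67]
|BD| ∈ [2, 36]
|AD| ∈ [14, 86]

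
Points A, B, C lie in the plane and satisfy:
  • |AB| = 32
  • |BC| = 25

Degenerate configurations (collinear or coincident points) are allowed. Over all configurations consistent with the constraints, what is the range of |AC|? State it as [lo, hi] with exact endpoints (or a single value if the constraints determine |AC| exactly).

|AB| ∈ {32}
|BC| ∈ {25}
|AC| ∈ [7, 57]

|AC| ∈ [7, 57]  (≈ [7.0000, 57.0000])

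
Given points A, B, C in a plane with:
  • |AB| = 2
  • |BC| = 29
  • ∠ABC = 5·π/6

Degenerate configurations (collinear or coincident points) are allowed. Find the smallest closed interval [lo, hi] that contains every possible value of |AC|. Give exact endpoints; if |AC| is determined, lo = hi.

|AC| = √(58·√(3) + 845)  (≈ 30.7483)

|AB| ∈ {2}
|BC| ∈ {29}
|AC| ∈ {√(58·√(3) + 845)}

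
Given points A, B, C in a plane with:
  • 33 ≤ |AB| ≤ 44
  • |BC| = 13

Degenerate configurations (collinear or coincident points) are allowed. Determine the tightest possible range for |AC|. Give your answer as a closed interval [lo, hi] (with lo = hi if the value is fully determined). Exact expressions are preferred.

|AC| ∈ [20, 57]  (≈ [20.0000, 57.0000])

|AB| ∈ [33, 44]
|BC| ∈ {13}
|AC| ∈ [20, 57]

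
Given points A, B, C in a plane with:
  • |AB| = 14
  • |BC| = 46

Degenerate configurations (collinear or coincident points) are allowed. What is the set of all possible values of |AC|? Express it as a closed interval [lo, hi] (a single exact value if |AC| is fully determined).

|AC| ∈ [32, 60]  (≈ [32.0000, 60.0000])

|AB| ∈ {14}
|BC| ∈ {46}
|AC| ∈ [32, 60]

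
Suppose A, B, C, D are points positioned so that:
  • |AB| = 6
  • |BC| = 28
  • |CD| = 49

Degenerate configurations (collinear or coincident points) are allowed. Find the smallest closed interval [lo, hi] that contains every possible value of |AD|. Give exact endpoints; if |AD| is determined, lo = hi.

|AD| ∈ [15, 83]  (≈ [15.0000, 83.0000])

|AB| ∈ {6}
|BC| ∈ {28}
|CD| ∈ {49}
|AC| ∈ [22, 34]
|BD| ∈ [21, 77]
|AD| ∈ [15, 83]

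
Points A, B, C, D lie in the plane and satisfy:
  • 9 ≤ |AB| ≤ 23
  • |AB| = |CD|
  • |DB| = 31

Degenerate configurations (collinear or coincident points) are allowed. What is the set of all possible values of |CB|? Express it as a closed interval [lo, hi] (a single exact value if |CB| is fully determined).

|AB| ∈ [9, 23]
|BD| ∈ {31}
|CD| ∈ [9, 23]
|AD| ∈ [8, 54]
|BC| ∈ [8, 54]
|AC| ∈ [0, 77]

|CB| ∈ [8, 54]  (≈ [8.0000, 54.0000])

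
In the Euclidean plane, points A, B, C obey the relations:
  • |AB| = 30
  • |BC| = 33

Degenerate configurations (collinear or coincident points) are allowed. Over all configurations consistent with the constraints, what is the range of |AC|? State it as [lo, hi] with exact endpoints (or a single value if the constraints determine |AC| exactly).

|AB| ∈ {30}
|BC| ∈ {33}
|AC| ∈ [3, 63]

|AC| ∈ [3, 63]  (≈ [3.0000, 63.0000])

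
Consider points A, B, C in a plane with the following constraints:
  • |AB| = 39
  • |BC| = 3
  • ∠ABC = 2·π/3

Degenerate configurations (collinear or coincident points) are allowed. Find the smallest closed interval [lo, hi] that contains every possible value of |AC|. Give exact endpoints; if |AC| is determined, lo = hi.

|AC| = 3·√(183)  (≈ 40.5832)

|AB| ∈ {39}
|BC| ∈ {3}
|AC| ∈ {3·√(183)}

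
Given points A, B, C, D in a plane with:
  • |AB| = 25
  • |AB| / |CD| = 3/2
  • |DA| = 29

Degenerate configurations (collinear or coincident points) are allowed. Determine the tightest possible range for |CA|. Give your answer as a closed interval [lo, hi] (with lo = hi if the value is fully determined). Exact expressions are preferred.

|CA| ∈ [37/3, 137/3]  (≈ [12.3333, 45.6667])

|AB| ∈ {25}
|AD| ∈ {29}
|CD| ∈ {50/3}
|BD| ∈ [4, 54]
|AC| ∈ [37/3, 137/3]
|BC| ∈ [0, 212/3]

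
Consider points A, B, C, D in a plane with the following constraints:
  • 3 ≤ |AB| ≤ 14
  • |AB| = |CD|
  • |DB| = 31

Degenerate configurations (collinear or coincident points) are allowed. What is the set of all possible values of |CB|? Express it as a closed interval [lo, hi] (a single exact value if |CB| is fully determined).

|AB| ∈ [3, 14]
|BD| ∈ {31}
|CD| ∈ [3, 14]
|AD| ∈ [17, 45]
|BC| ∈ [17, 45]
|AC| ∈ [3, 59]

|CB| ∈ [17, 45]  (≈ [17.0000, 45.0000])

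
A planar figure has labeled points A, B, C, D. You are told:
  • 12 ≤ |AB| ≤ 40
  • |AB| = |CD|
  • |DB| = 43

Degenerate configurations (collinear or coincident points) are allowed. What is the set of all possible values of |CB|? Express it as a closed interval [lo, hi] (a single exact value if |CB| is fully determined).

|CB| ∈ [3, 83]  (≈ [3.0000, 83.0000])

|AB| ∈ [12, 40]
|BD| ∈ {43}
|CD| ∈ [12, 40]
|AD| ∈ [3, 83]
|BC| ∈ [3, 83]
|AC| ∈ [0, 123]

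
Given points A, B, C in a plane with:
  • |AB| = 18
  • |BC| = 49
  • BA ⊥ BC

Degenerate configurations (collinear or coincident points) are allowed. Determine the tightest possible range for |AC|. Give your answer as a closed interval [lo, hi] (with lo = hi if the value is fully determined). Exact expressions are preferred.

|AB| ∈ {18}
|BC| ∈ {49}
|AC| ∈ {5·√(109)}

|AC| = 5·√(109)  (≈ 52.2015)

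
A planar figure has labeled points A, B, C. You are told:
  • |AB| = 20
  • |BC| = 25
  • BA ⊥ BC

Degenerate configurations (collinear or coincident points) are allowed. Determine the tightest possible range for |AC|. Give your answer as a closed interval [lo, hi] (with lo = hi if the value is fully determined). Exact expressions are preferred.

|AB| ∈ {20}
|BC| ∈ {25}
|AC| ∈ {5·√(41)}

|AC| = 5·√(41)  (≈ 32.0156)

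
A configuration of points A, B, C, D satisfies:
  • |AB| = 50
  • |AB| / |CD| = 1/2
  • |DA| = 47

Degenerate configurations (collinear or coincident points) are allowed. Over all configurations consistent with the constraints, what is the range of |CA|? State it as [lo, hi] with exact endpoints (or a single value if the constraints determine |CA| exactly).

|AB| ∈ {50}
|AD| ∈ {47}
|CD| ∈ {100}
|BD| ∈ [3, 97]
|AC| ∈ [53, 147]
|BC| ∈ [3, 197]

|CA| ∈ [53, 147]  (≈ [53.0000, 147.0000])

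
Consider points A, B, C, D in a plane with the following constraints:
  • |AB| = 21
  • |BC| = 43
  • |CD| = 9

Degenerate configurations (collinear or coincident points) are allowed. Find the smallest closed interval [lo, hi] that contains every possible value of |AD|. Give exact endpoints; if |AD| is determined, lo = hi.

|AD| ∈ [13, 73]  (≈ [13.0000, 73.0000])

|AB| ∈ {21}
|BC| ∈ {43}
|CD| ∈ {9}
|AC| ∈ [22, 64]
|BD| ∈ [34, 52]
|AD| ∈ [13, 73]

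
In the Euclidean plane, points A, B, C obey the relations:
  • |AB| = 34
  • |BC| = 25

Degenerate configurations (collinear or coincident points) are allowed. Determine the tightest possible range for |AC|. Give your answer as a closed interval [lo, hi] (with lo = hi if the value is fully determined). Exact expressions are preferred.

|AC| ∈ [9, 59]  (≈ [9.0000, 59.0000])

|AB| ∈ {34}
|BC| ∈ {25}
|AC| ∈ [9, 59]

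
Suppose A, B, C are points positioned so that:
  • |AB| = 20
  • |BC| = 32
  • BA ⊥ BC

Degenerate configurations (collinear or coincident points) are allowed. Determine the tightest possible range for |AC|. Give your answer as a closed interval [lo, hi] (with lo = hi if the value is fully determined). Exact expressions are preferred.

|AB| ∈ {20}
|BC| ∈ {32}
|AC| ∈ {4·√(89)}

|AC| = 4·√(89)  (≈ 37.7359)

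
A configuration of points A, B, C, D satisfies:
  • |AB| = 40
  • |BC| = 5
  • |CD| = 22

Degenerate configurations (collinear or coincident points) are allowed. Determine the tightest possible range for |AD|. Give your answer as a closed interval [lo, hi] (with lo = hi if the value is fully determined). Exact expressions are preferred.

|AD| ∈ [13, 67]  (≈ [13.0000, 67.0000])

|AB| ∈ {40}
|BC| ∈ {5}
|CD| ∈ {22}
|AC| ∈ [35, 45]
|BD| ∈ [17, 27]
|AD| ∈ [13, 67]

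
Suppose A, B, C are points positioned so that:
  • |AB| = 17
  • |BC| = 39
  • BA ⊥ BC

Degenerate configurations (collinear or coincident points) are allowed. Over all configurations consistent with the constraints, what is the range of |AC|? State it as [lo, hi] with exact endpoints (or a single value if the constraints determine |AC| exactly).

|AB| ∈ {17}
|BC| ∈ {39}
|AC| ∈ {√(1810)}

|AC| = √(1810)  (≈ 42.5441)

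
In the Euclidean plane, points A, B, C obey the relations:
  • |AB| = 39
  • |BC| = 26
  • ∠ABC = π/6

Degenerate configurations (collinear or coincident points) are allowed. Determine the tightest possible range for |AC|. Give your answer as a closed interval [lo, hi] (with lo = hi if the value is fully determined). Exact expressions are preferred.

|AC| = 13·√(13 - 6·√(3))  (≈ 20.9929)

|AB| ∈ {39}
|BC| ∈ {26}
|AC| ∈ {13·√(13 - 6·√(3))}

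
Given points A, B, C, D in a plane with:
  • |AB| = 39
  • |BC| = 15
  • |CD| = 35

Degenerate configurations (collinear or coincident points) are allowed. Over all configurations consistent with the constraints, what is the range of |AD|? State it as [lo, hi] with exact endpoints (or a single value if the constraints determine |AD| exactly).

|AD| ∈ [0, 89]  (≈ [0.0000, 89.0000])

|AB| ∈ {39}
|BC| ∈ {15}
|CD| ∈ {35}
|AC| ∈ [24, 54]
|BD| ∈ [20, 50]
|AD| ∈ [0, 89]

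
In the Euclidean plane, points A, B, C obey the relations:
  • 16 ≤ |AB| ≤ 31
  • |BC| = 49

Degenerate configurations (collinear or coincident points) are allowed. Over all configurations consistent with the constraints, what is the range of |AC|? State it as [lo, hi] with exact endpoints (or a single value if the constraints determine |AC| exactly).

|AB| ∈ [16, 31]
|BC| ∈ {49}
|AC| ∈ [18, 80]

|AC| ∈ [18, 80]  (≈ [18.0000, 80.0000])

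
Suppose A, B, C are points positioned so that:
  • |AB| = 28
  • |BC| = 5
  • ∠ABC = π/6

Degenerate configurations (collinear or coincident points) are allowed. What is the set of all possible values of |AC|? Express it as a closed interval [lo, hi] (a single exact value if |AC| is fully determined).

|AC| = √(809 - 140·√(3))  (≈ 23.8015)

|AB| ∈ {28}
|BC| ∈ {5}
|AC| ∈ {√(809 - 140·√(3))}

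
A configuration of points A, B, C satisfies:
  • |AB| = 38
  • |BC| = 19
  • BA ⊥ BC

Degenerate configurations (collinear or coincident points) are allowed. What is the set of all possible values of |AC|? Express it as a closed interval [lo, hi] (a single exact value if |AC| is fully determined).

|AB| ∈ {38}
|BC| ∈ {19}
|AC| ∈ {19·√(5)}

|AC| = 19·√(5)  (≈ 42.4853)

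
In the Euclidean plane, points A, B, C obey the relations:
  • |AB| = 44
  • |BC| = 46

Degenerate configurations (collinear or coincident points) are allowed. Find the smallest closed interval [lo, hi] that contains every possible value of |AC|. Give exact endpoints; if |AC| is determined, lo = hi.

|AB| ∈ {44}
|BC| ∈ {46}
|AC| ∈ [2, 90]

|AC| ∈ [2, 90]  (≈ [2.0000, 90.0000])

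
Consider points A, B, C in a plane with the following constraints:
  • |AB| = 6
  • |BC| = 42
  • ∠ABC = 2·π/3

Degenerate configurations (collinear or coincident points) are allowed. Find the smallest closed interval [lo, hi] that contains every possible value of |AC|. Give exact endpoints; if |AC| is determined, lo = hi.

|AC| = 6·√(57)  (≈ 45.2990)

|AB| ∈ {6}
|BC| ∈ {42}
|AC| ∈ {6·√(57)}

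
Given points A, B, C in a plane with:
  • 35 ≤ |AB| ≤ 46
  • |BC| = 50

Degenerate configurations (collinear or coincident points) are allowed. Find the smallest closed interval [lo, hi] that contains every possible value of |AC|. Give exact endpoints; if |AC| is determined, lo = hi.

|AB| ∈ [35, 46]
|BC| ∈ {50}
|AC| ∈ [4, 96]

|AC| ∈ [4, 96]  (≈ [4.0000, 96.0000])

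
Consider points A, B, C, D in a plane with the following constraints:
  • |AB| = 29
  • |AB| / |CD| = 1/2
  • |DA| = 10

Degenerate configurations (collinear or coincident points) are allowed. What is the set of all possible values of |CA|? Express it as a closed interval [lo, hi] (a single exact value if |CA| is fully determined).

|CA| ∈ [48, 68]  (≈ [48.0000, 68.0000])

|AB| ∈ {29}
|AD| ∈ {10}
|CD| ∈ {58}
|BD| ∈ [19, 39]
|AC| ∈ [48, 68]
|BC| ∈ [19, 97]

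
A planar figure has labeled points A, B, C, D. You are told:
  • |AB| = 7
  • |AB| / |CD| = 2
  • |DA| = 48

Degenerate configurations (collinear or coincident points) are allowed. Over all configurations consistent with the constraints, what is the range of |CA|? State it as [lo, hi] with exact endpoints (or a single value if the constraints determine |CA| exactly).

|AB| ∈ {7}
|AD| ∈ {48}
|CD| ∈ {7/2}
|BD| ∈ [41, 55]
|AC| ∈ [89/2, 103/2]
|BC| ∈ [75/2, 117/2]

|CA| ∈ [89/2, 103/2]  (≈ [44.5000, 51.5000])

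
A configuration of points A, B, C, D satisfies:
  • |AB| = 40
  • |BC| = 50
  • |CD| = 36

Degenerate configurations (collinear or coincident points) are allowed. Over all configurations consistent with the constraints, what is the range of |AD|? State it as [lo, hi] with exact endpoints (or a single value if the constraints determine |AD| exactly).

|AD| ∈ [0, 126]  (≈ [0.0000, 126.0000])

|AB| ∈ {40}
|BC| ∈ {50}
|CD| ∈ {36}
|AC| ∈ [10, 90]
|BD| ∈ [14, 86]
|AD| ∈ [0, 126]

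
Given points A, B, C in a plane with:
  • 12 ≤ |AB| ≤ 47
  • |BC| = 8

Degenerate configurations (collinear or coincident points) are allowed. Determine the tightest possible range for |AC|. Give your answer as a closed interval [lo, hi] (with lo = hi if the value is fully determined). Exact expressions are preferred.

|AB| ∈ [12, 47]
|BC| ∈ {8}
|AC| ∈ [4, 55]

|AC| ∈ [4, 55]  (≈ [4.0000, 55.0000])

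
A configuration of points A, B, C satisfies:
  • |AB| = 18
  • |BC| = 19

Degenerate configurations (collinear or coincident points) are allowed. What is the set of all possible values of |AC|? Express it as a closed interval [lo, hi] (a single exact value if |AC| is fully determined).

|AC| ∈ [1, 37]  (≈ [1.0000, 37.0000])

|AB| ∈ {18}
|BC| ∈ {19}
|AC| ∈ [1, 37]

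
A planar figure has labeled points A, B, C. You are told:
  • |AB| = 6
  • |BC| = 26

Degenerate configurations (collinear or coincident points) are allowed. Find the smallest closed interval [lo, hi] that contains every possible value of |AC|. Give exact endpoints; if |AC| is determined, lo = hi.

|AC| ∈ [20, 32]  (≈ [20.0000, 32.0000])

|AB| ∈ {6}
|BC| ∈ {26}
|AC| ∈ [20, 32]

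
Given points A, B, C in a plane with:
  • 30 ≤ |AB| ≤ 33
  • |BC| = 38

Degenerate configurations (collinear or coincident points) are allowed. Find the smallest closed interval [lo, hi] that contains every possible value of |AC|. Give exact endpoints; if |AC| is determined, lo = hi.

|AB| ∈ [30, 33]
|BC| ∈ {38}
|AC| ∈ [5, 71]

|AC| ∈ [5, 71]  (≈ [5.0000, 71.0000])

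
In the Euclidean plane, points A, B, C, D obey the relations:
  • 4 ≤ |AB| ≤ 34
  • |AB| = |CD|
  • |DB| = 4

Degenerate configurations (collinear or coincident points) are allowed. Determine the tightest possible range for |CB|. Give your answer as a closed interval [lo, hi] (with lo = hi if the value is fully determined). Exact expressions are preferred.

|CB| ∈ [0, 38]  (≈ [0.0000, 38.0000])

|AB| ∈ [4, 34]
|BD| ∈ {4}
|CD| ∈ [4, 34]
|AD| ∈ [0, 38]
|BC| ∈ [0, 38]
|AC| ∈ [0, 72]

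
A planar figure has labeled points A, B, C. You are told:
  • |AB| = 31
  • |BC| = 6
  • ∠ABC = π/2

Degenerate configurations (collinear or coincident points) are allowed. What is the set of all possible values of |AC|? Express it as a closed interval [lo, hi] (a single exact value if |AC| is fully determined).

|AB| ∈ {31}
|BC| ∈ {6}
|AC| ∈ {√(997)}

|AC| = √(997)  (≈ 31.5753)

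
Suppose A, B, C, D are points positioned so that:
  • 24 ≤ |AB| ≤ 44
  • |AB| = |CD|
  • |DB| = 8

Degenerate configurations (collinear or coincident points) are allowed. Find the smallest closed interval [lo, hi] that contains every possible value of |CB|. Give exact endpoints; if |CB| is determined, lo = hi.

|AB| ∈ [24, 44]
|BD| ∈ {8}
|CD| ∈ [24, 44]
|AD| ∈ [16, 52]
|BC| ∈ [16, 52]
|AC| ∈ [0, 96]

|CB| ∈ [16, 52]  (≈ [16.0000, 52.0000])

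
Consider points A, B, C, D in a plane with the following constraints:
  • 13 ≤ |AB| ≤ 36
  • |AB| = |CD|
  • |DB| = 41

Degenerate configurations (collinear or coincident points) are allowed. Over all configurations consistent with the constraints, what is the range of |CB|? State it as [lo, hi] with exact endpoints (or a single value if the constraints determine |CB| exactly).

|AB| ∈ [13, 36]
|BD| ∈ {41}
|CD| ∈ [13, 36]
|AD| ∈ [5, 77]
|BC| ∈ [5, 77]
|AC| ∈ [0, 113]

|CB| ∈ [5, 77]  (≈ [5.0000, 77.0000])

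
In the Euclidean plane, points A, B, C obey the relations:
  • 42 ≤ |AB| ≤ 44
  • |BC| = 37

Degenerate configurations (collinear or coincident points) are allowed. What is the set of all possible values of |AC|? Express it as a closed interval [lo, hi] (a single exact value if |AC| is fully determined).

|AB| ∈ [42, 44]
|BC| ∈ {37}
|AC| ∈ [5, 81]

|AC| ∈ [5, 81]  (≈ [5.0000, 81.0000])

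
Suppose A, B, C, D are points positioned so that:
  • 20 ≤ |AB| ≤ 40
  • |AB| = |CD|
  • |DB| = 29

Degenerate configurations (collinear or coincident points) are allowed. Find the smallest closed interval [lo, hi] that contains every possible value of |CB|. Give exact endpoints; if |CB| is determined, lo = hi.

|CB| ∈ [0, 69]  (≈ [0.0000, 69.0000])

|AB| ∈ [20, 40]
|BD| ∈ {29}
|CD| ∈ [20, 40]
|AD| ∈ [0, 69]
|BC| ∈ [0, 69]
|AC| ∈ [0, 109]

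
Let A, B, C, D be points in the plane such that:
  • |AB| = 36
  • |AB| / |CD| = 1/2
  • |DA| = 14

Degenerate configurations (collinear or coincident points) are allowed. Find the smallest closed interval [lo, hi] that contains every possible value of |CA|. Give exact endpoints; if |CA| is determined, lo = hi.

|AB| ∈ {36}
|AD| ∈ {14}
|CD| ∈ {72}
|BD| ∈ [22, 50]
|AC| ∈ [58, 86]
|BC| ∈ [22, 122]

|CA| ∈ [58, 86]  (≈ [58.0000, 86.0000])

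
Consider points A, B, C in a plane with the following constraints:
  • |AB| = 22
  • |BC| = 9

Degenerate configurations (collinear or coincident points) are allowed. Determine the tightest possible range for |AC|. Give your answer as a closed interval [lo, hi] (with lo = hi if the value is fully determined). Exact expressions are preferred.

|AC| ∈ [13, 31]  (≈ [13.0000, 31.0000])

|AB| ∈ {22}
|BC| ∈ {9}
|AC| ∈ [13, 31]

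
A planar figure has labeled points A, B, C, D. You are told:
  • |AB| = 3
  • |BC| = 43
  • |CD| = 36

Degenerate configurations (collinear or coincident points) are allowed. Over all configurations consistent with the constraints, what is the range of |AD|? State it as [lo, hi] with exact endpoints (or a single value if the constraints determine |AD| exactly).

|AD| ∈ [4, 82]  (≈ [4.0000, 82.0000])

|AB| ∈ {3}
|BC| ∈ {43}
|CD| ∈ {36}
|AC| ∈ [40, 46]
|BD| ∈ [7, 79]
|AD| ∈ [4, 82]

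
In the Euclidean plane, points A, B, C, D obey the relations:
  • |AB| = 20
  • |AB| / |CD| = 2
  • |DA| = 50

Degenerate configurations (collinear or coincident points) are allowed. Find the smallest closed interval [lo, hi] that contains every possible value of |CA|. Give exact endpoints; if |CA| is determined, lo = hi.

|AB| ∈ {20}
|AD| ∈ {50}
|CD| ∈ {10}
|BD| ∈ [30, 70]
|AC| ∈ [40, 60]
|BC| ∈ [20, 80]

|CA| ∈ [40, 60]  (≈ [40.0000, 60.0000])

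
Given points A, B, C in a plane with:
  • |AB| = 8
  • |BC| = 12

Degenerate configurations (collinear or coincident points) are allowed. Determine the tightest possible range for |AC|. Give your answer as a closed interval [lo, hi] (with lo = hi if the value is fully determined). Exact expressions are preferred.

|AB| ∈ {8}
|BC| ∈ {12}
|AC| ∈ [4, 20]

|AC| ∈ [4, 20]  (≈ [4.0000, 20.0000])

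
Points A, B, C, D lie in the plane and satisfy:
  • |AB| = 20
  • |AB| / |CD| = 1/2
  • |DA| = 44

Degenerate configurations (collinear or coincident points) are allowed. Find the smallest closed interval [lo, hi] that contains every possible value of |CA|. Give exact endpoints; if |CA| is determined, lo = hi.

|AB| ∈ {20}
|AD| ∈ {44}
|CD| ∈ {40}
|BD| ∈ [24, 64]
|AC| ∈ [4, 84]
|BC| ∈ [0, 104]

|CA| ∈ [4, 84]  (≈ [4.0000, 84.0000])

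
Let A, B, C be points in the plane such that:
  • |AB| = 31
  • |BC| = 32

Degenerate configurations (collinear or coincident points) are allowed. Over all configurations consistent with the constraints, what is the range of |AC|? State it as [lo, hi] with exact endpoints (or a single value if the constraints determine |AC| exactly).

|AC| ∈ [1, 63]  (≈ [1.0000, 63.0000])

|AB| ∈ {31}
|BC| ∈ {32}
|AC| ∈ [1, 63]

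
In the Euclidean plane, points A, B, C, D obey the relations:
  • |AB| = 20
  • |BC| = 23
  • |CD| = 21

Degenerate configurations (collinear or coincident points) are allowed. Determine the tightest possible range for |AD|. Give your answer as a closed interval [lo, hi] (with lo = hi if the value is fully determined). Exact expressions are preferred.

|AB| ∈ {20}
|BC| ∈ {23}
|CD| ∈ {21}
|AC| ∈ [3, 43]
|BD| ∈ [2, 44]
|AD| ∈ [0, 64]

|AD| ∈ [0, 64]  (≈ [0.0000, 64.0000])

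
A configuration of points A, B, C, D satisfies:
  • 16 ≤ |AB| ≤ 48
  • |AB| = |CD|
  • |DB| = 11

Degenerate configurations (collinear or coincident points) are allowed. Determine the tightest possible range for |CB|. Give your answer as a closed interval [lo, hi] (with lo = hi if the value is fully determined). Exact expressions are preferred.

|AB| ∈ [16, 48]
|BD| ∈ {11}
|CD| ∈ [16, 48]
|AD| ∈ [5, 59]
|BC| ∈ [5, 59]
|AC| ∈ [0, 107]

|CB| ∈ [5, 59]  (≈ [5.0000, 59.0000])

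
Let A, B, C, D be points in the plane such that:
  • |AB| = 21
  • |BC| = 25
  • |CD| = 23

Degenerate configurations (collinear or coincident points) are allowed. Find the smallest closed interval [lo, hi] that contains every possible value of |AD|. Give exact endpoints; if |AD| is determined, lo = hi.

|AB| ∈ {21}
|BC| ∈ {25}
|CD| ∈ {23}
|AC| ∈ [4, 46]
|BD| ∈ [2, 48]
|AD| ∈ [0, 69]

|AD| ∈ [0, 69]  (≈ [0.0000, 69.0000])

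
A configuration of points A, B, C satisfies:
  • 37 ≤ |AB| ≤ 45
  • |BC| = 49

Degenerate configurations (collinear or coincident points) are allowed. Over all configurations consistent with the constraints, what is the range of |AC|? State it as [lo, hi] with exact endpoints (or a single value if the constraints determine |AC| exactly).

|AB| ∈ [37, 45]
|BC| ∈ {49}
|AC| ∈ [4, 94]

|AC| ∈ [4, 94]  (≈ [4.0000, 94.0000])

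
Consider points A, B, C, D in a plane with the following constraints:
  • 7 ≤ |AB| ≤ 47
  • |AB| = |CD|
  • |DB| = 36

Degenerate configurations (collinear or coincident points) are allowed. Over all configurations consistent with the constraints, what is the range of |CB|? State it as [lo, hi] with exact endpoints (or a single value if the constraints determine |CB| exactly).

|CB| ∈ [0, 83]  (≈ [0.0000, 83.0000])

|AB| ∈ [7, 47]
|BD| ∈ {36}
|CD| ∈ [7, 47]
|AD| ∈ [0, 83]
|BC| ∈ [0, 83]
|AC| ∈ [0, 130]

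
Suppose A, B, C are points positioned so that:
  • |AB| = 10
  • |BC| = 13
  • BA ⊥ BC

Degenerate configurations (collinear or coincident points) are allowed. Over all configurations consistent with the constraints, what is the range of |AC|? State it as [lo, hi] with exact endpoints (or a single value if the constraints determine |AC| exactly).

|AB| ∈ {10}
|BC| ∈ {13}
|AC| ∈ {√(269)}

|AC| = √(269)  (≈ 16.4012)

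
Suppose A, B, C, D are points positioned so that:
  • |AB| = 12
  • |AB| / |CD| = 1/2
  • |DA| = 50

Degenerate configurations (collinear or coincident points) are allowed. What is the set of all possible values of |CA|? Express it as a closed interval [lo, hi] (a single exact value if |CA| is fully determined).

|AB| ∈ {12}
|AD| ∈ {50}
|CD| ∈ {24}
|BD| ∈ [38, 62]
|AC| ∈ [26, 74]
|BC| ∈ [14, 86]

|CA| ∈ [26, 74]  (≈ [26.0000, 74.0000])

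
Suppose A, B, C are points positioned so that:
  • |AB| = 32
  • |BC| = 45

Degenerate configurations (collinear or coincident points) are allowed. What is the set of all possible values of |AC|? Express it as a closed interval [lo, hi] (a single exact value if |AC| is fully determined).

|AC| ∈ [13, 77]  (≈ [13.0000, 77.0000])

|AB| ∈ {32}
|BC| ∈ {45}
|AC| ∈ [13, 77]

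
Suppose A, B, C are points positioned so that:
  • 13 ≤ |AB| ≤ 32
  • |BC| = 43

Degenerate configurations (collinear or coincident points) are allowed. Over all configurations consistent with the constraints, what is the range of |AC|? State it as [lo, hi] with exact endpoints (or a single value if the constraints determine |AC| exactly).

|AB| ∈ [13, 32]
|BC| ∈ {43}
|AC| ∈ [11, 75]

|AC| ∈ [11, 75]  (≈ [11.0000, 75.0000])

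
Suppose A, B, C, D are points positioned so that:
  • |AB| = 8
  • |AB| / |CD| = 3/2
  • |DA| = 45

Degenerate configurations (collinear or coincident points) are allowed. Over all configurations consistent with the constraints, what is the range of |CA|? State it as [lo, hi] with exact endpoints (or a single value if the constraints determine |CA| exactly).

|CA| ∈ [119/3, 151/3]  (≈ [39.6667, 50.3333])

|AB| ∈ {8}
|AD| ∈ {45}
|CD| ∈ {16/3}
|BD| ∈ [37, 53]
|AC| ∈ [119/3, 151/3]
|BC| ∈ [95/3, 175/3]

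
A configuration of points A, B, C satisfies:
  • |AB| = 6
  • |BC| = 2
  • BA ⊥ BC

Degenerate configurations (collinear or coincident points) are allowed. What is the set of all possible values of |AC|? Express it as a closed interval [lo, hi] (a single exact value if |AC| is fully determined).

|AC| = 2·√(10)  (≈ 6.3246)

|AB| ∈ {6}
|BC| ∈ {2}
|AC| ∈ {2·√(10)}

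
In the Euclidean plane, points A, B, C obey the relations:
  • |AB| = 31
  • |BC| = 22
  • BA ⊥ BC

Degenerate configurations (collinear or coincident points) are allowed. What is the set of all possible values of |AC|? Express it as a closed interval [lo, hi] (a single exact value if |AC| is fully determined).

|AB| ∈ {31}
|BC| ∈ {22}
|AC| ∈ {17·√(5)}

|AC| = 17·√(5)  (≈ 38.0132)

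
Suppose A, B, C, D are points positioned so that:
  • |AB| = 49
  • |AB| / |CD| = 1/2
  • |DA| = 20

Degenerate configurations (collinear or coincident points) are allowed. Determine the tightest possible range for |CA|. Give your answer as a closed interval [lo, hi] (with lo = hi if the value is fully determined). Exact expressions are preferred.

|AB| ∈ {49}
|AD| ∈ {20}
|CD| ∈ {98}
|BD| ∈ [29, 69]
|AC| ∈ [78, 118]
|BC| ∈ [29, 167]

|CA| ∈ [78, 118]  (≈ [78.0000, 118.0000])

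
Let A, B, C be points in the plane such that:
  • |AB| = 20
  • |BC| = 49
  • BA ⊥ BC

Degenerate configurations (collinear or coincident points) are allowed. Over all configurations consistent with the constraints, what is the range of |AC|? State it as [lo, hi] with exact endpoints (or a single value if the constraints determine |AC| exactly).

|AC| = √(2801)  (≈ 52.9245)

|AB| ∈ {20}
|BC| ∈ {49}
|AC| ∈ {√(2801)}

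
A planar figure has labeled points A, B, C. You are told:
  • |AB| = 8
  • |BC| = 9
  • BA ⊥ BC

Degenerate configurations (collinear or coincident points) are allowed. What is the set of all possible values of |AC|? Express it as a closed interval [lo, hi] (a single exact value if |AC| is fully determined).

|AB| ∈ {8}
|BC| ∈ {9}
|AC| ∈ {√(145)}

|AC| = √(145)  (≈ 12.0416)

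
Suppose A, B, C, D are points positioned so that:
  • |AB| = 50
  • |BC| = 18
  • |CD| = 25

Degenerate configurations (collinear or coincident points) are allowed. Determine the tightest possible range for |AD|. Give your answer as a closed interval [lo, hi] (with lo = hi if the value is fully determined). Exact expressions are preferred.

|AD| ∈ [7, 93]  (≈ [7.0000, 93.0000])

|AB| ∈ {50}
|BC| ∈ {18}
|CD| ∈ {25}
|AC| ∈ [32, 68]
|BD| ∈ [7, 43]
|AD| ∈ [7, 93]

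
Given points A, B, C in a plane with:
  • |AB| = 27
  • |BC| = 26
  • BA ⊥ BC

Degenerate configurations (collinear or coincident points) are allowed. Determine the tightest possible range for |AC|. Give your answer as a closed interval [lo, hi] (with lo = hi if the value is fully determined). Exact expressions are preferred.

|AC| = √(1405)  (≈ 37.4833)

|AB| ∈ {27}
|BC| ∈ {26}
|AC| ∈ {√(1405)}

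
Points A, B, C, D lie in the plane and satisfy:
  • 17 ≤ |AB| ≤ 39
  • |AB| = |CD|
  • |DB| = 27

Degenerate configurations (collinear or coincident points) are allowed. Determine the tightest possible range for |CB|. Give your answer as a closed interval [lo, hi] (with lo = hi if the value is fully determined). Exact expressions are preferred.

|CB| ∈ [0, 66]  (≈ [0.0000, 66.0000])

|AB| ∈ [17, 39]
|BD| ∈ {27}
|CD| ∈ [17, 39]
|AD| ∈ [0, 66]
|BC| ∈ [0, 66]
|AC| ∈ [0, 105]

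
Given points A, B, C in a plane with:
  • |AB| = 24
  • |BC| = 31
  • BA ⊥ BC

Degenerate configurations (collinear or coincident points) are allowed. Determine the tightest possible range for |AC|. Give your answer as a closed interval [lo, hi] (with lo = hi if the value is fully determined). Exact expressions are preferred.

|AB| ∈ {24}
|BC| ∈ {31}
|AC| ∈ {√(1537)}

|AC| = √(1537)  (≈ 39.2046)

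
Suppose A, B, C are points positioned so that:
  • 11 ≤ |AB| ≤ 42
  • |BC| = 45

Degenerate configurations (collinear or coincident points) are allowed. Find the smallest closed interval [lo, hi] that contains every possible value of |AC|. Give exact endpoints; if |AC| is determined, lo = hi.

|AC| ∈ [3, 87]  (≈ [3.0000, 87.0000])

|AB| ∈ [11, 42]
|BC| ∈ {45}
|AC| ∈ [3, 87]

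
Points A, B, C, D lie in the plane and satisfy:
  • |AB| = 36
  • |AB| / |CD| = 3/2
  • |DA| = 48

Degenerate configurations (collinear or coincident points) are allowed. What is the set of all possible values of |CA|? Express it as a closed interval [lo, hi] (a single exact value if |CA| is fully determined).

|CA| ∈ [24, 72]  (≈ [24.0000, 72.0000])

|AB| ∈ {36}
|AD| ∈ {48}
|CD| ∈ {24}
|BD| ∈ [12, 84]
|AC| ∈ [24, 72]
|BC| ∈ [0, 108]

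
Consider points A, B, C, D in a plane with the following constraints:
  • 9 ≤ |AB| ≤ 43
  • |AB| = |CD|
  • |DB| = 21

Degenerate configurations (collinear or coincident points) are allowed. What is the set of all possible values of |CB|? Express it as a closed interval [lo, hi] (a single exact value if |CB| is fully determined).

|CB| ∈ [0, 64]  (≈ [0.0000, 64.0000])

|AB| ∈ [9, 43]
|BD| ∈ {21}
|CD| ∈ [9, 43]
|AD| ∈ [0, 64]
|BC| ∈ [0, 64]
|AC| ∈ [0, 107]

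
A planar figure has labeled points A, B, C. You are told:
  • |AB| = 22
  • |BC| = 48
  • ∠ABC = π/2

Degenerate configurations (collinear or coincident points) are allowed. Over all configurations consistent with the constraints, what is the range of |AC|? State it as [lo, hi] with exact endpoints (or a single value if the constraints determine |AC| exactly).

|AC| = 2·√(697)  (≈ 52.8015)

|AB| ∈ {22}
|BC| ∈ {48}
|AC| ∈ {2·√(697)}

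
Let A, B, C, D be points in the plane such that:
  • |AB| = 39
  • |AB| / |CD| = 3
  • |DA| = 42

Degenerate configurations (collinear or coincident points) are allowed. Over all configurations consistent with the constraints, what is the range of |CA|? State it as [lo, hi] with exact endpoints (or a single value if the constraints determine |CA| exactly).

|AB| ∈ {39}
|AD| ∈ {42}
|CD| ∈ {13}
|BD| ∈ [3, 81]
|AC| ∈ [29, 55]
|BC| ∈ [0, 94]

|CA| ∈ [29, 55]  (≈ [29.0000, 55.0000])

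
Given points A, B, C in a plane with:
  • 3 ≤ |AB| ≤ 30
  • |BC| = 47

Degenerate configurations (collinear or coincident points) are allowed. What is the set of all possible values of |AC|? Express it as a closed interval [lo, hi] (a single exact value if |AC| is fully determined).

|AB| ∈ [3, 30]
|BC| ∈ {47}
|AC| ∈ [17, 77]

|AC| ∈ [17, 77]  (≈ [17.0000, 77.0000])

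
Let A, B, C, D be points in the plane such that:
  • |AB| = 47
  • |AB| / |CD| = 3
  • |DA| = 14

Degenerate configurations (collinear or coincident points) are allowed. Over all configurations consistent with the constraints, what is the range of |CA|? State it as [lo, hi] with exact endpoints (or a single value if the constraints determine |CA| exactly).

|CA| ∈ [5/3, 89/3]  (≈ [1.6667, 29.6667])

|AB| ∈ {47}
|AD| ∈ {14}
|CD| ∈ {47/3}
|BD| ∈ [33, 61]
|AC| ∈ [5/3, 89/3]
|BC| ∈ [52/3, 230/3]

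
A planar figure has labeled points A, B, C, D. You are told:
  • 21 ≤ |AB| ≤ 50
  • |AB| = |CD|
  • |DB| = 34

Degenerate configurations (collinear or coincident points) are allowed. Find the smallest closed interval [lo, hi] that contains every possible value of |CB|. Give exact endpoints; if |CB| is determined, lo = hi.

|AB| ∈ [21, 50]
|BD| ∈ {34}
|CD| ∈ [21, 50]
|AD| ∈ [0, 84]
|BC| ∈ [0, 84]
|AC| ∈ [0, 134]

|CB| ∈ [0, 84]  (≈ [0.0000, 84.0000])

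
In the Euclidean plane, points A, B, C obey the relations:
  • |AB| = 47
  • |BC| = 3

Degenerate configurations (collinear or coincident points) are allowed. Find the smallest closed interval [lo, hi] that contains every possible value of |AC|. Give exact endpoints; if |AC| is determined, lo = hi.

|AC| ∈ [44, 50]  (≈ [44.0000, 50.0000])

|AB| ∈ {47}
|BC| ∈ {3}
|AC| ∈ [44, 50]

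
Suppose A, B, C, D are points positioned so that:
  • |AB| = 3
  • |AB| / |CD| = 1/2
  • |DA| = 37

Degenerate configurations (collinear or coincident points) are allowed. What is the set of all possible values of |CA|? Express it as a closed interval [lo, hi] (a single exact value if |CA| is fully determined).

|CA| ∈ [31, 43]  (≈ [31.0000, 43.0000])

|AB| ∈ {3}
|AD| ∈ {37}
|CD| ∈ {6}
|BD| ∈ [34, 40]
|AC| ∈ [31, 43]
|BC| ∈ [28, 46]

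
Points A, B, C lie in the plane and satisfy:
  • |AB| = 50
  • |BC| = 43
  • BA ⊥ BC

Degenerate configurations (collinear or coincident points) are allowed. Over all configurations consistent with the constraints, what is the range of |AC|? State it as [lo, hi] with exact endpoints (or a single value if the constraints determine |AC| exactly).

|AC| = √(4349)  (≈ 65.9469)

|AB| ∈ {50}
|BC| ∈ {43}
|AC| ∈ {√(4349)}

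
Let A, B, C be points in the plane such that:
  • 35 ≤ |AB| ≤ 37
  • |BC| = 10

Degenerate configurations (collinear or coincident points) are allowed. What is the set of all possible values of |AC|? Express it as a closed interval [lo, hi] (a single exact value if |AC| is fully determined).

|AB| ∈ [35, 37]
|BC| ∈ {10}
|AC| ∈ [25, 47]

|AC| ∈ [25, 47]  (≈ [25.0000, 47.0000])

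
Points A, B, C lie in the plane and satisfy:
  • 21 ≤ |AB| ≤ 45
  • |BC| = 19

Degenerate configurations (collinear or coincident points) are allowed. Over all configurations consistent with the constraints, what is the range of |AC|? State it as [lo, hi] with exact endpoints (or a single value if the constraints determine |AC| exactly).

|AC| ∈ [2, 64]  (≈ [2.0000, 64.0000])

|AB| ∈ [21, 45]
|BC| ∈ {19}
|AC| ∈ [2, 64]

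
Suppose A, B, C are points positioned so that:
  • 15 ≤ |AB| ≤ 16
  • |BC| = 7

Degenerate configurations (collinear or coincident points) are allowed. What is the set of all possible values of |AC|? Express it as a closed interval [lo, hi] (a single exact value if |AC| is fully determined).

|AB| ∈ [15, 16]
|BC| ∈ {7}
|AC| ∈ [8, 23]

|AC| ∈ [8, 23]  (≈ [8.0000, 23.0000])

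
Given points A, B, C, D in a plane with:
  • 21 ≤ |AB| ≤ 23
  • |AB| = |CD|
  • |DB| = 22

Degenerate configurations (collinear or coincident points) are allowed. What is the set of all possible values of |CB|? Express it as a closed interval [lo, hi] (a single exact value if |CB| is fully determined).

|AB| ∈ [21, 23]
|BD| ∈ {22}
|CD| ∈ [21, 23]
|AD| ∈ [0, 45]
|BC| ∈ [0, 45]
|AC| ∈ [0, 68]

|CB| ∈ [0, 45]  (≈ [0.0000, 45.0000])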